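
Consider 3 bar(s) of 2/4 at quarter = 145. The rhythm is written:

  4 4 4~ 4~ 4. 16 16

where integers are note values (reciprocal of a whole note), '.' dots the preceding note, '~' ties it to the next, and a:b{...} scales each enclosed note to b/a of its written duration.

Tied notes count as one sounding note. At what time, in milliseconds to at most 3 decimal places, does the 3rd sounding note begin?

1. 0.0ms @ 0 + 413.793ms (1)
2. 413.793ms @ 1 + 413.793ms (1)
3. 827.586ms @ 2 + 1448.276ms (7/2)
4. 2275.862ms @ 11/2 + 103.448ms (1/4)
5. 2379.31ms @ 23/4 + 103.448ms (1/4)

note 3 onset = 2b = 827.586ms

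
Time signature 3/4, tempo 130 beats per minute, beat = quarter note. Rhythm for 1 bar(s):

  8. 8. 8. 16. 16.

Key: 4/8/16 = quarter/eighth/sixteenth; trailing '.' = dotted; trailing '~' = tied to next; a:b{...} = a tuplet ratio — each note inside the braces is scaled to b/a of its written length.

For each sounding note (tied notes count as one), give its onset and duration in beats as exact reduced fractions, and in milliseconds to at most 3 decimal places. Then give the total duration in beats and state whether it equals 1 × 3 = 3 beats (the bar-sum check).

1) 0.0ms=0b +346.154ms=3/4b
2) 346.154ms=3/4b +346.154ms=3/4b
3) 692.308ms=3/2b +346.154ms=3/4b
4) 1038.462ms=9/4b +173.077ms=3/8b
5) 1211.538ms=21/8b +173.077ms=3/8b
Σ=3b of 3 (130bpm 3/4) — PASS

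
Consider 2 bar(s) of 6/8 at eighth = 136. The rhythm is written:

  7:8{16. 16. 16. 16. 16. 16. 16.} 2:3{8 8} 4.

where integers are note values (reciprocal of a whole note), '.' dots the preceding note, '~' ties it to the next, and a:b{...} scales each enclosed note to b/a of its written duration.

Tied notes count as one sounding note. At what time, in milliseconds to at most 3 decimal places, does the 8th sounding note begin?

note 8 onset = 6b = 2647.059ms

1. 0.0ms @ 0 + 378.151ms (6/7)
2. 378.151ms @ 6/7 + 378.151ms (6/7)
3. 756.303ms @ 12/7 + 378.151ms (6/7)
4. 1134.454ms @ 18/7 + 378.151ms (6/7)
5. 1512.605ms @ 24/7 + 378.151ms (6/7)
6. 1890.756ms @ 30/7 + 378.151ms (6/7)
7. 2268.908ms @ 36/7 + 378.151ms (6/7)
8. 2647.059ms @ 6 + 661.765ms (3/2)
9. 3308.824ms @ 15/2 + 661.765ms (3/2)
10. 3970.588ms @ 9 + 1323.529ms (3)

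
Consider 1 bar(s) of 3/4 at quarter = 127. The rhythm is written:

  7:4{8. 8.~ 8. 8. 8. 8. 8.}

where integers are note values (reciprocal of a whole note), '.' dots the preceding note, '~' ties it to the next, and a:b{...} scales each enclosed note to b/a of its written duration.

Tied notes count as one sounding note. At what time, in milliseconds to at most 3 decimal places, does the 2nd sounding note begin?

1. 0.0ms @ 0 + 202.475ms (3/7)
2. 202.475ms @ 3/7 + 404.949ms (6/7)
3. 607.424ms @ 9/7 + 202.475ms (3/7)
4. 809.899ms @ 12/7 + 202.475ms (3/7)
5. 1012.373ms @ 15/7 + 202.475ms (3/7)
6. 1214.848ms @ 18/7 + 202.475ms (3/7)

note 2 onset = 3/7b = 202.475ms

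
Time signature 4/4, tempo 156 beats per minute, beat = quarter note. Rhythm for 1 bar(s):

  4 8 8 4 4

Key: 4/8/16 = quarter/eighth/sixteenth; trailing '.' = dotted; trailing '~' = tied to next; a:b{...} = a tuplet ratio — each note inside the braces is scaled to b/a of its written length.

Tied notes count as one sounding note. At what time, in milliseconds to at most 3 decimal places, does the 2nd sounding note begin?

1. 0.0ms @ 0 + 384.615ms (1)
2. 384.615ms @ 1 + 192.308ms (1/2)
3. 576.923ms @ 3/2 + 192.308ms (1/2)
4. 769.231ms @ 2 + 384.615ms (1)
5. 1153.846ms @ 3 + 384.615ms (1)

note 2 onset = 1b = 384.615ms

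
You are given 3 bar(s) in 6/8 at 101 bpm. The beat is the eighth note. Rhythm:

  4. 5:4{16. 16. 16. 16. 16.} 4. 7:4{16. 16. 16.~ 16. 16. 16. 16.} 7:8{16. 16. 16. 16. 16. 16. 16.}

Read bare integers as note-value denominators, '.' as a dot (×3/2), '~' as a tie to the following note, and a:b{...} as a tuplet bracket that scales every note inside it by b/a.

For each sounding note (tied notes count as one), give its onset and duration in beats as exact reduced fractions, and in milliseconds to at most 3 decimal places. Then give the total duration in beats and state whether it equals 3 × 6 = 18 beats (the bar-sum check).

1) 0.0ms=0b +1782.178ms=3b
2) 1782.178ms=3b +356.436ms=3/5b
3) 2138.614ms=18/5b +356.436ms=3/5b
4) 2495.05ms=21/5b +356.436ms=3/5b
5) 2851.485ms=24/5b +356.436ms=3/5b
6) 3207.921ms=27/5b +356.436ms=3/5b
7) 3564.356ms=6b +1782.178ms=3b
8) 5346.535ms=9b +254.597ms=3/7b
9) 5601.132ms=66/7b +254.597ms=3/7b
10) 5855.728ms=69/7b +509.194ms=6/7b
11) 6364.922ms=75/7b +254.597ms=3/7b
12) 6619.519ms=78/7b +254.597ms=3/7b
13) 6874.116ms=81/7b +254.597ms=3/7b
14) 7128.713ms=12b +509.194ms=6/7b
15) 7637.907ms=90/7b +509.194ms=6/7b
16) 8147.1ms=96/7b +509.194ms=6/7b
17) 8656.294ms=102/7b +509.194ms=6/7b
18) 9165.488ms=108/7b +509.194ms=6/7b
19) 9674.682ms=114/7b +509.194ms=6/7b
20) 10183.876ms=120/7b +509.194ms=6/7b
Σ=18b of 18 (101bpm 6/8) — PASS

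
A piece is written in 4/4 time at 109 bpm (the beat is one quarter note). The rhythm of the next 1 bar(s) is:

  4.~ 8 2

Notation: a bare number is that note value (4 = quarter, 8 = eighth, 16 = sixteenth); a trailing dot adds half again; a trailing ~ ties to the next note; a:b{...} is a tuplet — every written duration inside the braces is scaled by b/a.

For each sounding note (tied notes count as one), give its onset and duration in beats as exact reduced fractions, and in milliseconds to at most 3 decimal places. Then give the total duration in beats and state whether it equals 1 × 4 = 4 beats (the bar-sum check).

1) 0.0ms=0b +1100.917ms=2b
2) 1100.917ms=2b +1100.917ms=2b
Σ=4b of 4 (109bpm 4/4) — PASS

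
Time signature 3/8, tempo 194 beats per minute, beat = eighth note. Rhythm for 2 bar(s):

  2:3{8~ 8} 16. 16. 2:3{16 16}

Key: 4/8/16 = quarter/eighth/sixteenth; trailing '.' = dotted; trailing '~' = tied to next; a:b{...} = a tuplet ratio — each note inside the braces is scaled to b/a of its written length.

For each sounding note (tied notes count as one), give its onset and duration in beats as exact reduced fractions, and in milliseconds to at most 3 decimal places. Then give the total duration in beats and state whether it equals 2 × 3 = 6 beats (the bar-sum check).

1) 0.0ms=0b +927.835ms=3b
2) 927.835ms=3b +231.959ms=3/4b
3) 1159.794ms=15/4b +231.959ms=3/4b
4) 1391.753ms=9/2b +231.959ms=3/4b
5) 1623.711ms=21/4b +231.959ms=3/4b
Σ=6b of 6 (194bpm 3/8) — PASS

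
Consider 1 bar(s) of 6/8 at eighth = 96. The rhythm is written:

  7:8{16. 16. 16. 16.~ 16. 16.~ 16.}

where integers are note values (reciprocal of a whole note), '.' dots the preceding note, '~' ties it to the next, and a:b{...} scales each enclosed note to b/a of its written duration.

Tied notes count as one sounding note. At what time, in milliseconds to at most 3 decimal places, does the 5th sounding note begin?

1. 0.0ms @ 0 + 535.714ms (6/7)
2. 535.714ms @ 6/7 + 535.714ms (6/7)
3. 1071.429ms @ 12/7 + 535.714ms (6/7)
4. 1607.143ms @ 18/7 + 1071.429ms (12/7)
5. 2678.571ms @ 30/7 + 1071.429ms (12/7)

note 5 onset = 30/7b = 2678.571ms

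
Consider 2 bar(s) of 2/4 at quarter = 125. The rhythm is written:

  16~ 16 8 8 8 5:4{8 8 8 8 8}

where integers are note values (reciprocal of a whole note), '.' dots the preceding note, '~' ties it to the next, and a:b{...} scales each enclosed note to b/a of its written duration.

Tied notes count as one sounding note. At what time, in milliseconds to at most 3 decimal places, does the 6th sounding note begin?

note 6 onset = 12/5b = 1152.0ms

1. 0.0ms @ 0 + 240.0ms (1/2)
2. 240.0ms @ 1/2 + 240.0ms (1/2)
3. 480.0ms @ 1 + 240.0ms (1/2)
4. 720.0ms @ 3/2 + 240.0ms (1/2)
5. 960.0ms @ 2 + 192.0ms (2/5)
6. 1152.0ms @ 12/5 + 192.0ms (2/5)
7. 1344.0ms @ 14/5 + 192.0ms (2/5)
8. 1536.0ms @ 16/5 + 192.0ms (2/5)
9. 1728.0ms @ 18/5 + 192.0ms (2/5)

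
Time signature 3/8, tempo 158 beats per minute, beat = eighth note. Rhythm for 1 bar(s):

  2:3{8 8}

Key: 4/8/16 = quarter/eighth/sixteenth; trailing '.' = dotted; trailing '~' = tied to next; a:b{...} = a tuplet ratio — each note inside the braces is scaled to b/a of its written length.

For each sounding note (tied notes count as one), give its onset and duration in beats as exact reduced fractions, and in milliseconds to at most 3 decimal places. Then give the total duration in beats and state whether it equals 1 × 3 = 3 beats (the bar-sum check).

1) 0.0ms=0b +569.62ms=3/2b
2) 569.62ms=3/2b +569.62ms=3/2b
Σ=3b of 3 (158bpm 3/8) — PASS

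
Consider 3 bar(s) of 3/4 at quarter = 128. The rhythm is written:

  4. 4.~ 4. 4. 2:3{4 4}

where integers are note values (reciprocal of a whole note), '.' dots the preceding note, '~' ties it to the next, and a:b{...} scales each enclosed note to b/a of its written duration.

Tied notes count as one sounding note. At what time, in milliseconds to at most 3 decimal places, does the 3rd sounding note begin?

note 3 onset = 9/2b = 2109.375ms

1. 0.0ms @ 0 + 703.125ms (3/2)
2. 703.125ms @ 3/2 + 1406.25ms (3)
3. 2109.375ms @ 9/2 + 703.125ms (3/2)
4. 2812.5ms @ 6 + 703.125ms (3/2)
5. 3515.625ms @ 15/2 + 703.125ms (3/2)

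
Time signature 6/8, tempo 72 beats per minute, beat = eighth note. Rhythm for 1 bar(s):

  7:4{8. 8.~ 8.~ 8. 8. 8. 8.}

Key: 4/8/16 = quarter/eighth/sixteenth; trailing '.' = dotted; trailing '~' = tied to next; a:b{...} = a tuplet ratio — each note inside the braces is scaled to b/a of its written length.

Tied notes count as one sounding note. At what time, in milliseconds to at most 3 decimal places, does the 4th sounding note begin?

1. 0.0ms @ 0 + 714.286ms (6/7)
2. 714.286ms @ 6/7 + 2142.857ms (18/7)
3. 2857.143ms @ 24/7 + 714.286ms (6/7)
4. 3571.429ms @ 30/7 + 714.286ms (6/7)
5. 4285.714ms @ 36/7 + 714.286ms (6/7)

note 4 onset = 30/7b = 3571.429ms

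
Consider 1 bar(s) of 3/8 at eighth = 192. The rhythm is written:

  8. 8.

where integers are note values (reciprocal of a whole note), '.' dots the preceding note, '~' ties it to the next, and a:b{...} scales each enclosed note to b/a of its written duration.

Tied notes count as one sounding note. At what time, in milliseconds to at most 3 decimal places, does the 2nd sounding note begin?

1. 0.0ms @ 0 + 468.75ms (3/2)
2. 468.75ms @ 3/2 + 468.75ms (3/2)

note 2 onset = 3/2b = 468.75ms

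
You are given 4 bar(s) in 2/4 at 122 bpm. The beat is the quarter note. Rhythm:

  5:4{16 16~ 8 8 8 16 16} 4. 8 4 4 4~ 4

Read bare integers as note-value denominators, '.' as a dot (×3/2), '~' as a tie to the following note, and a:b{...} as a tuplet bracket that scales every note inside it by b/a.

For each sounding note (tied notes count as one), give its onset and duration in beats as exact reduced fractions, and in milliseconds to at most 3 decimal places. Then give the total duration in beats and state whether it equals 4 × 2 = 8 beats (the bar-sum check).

1) 0.0ms=0b +98.361ms=1/5b
2) 98.361ms=1/5b +295.082ms=3/5b
3) 393.443ms=4/5b +196.721ms=2/5b
4) 590.164ms=6/5b +196.721ms=2/5b
5) 786.885ms=8/5b +98.361ms=1/5b
6) 885.246ms=9/5b +98.361ms=1/5b
7) 983.607ms=2b +737.705ms=3/2b
8) 1721.311ms=7/2b +245.902ms=1/2b
9) 1967.213ms=4b +491.803ms=1b
10) 2459.016ms=5b +491.803ms=1b
11) 2950.82ms=6b +983.607ms=2b
Σ=8b of 8 (122bpm 2/4) — PASS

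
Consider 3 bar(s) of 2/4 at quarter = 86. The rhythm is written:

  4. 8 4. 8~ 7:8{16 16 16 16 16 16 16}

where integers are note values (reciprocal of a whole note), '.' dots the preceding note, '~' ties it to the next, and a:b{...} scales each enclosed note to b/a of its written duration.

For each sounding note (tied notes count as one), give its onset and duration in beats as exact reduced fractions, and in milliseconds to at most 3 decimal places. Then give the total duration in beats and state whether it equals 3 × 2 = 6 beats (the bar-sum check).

1) 0.0ms=0b +1046.512ms=3/2b
2) 1046.512ms=3/2b +348.837ms=1/2b
3) 1395.349ms=2b +1046.512ms=3/2b
4) 2441.86ms=7/2b +548.173ms=11/14b
5) 2990.033ms=30/7b +199.336ms=2/7b
6) 3189.369ms=32/7b +199.336ms=2/7b
7) 3388.704ms=34/7b +199.336ms=2/7b
8) 3588.04ms=36/7b +199.336ms=2/7b
9) 3787.375ms=38/7b +199.336ms=2/7b
10) 3986.711ms=40/7b +199.336ms=2/7b
Σ=6b of 6 (86bpm 2/4) — PASS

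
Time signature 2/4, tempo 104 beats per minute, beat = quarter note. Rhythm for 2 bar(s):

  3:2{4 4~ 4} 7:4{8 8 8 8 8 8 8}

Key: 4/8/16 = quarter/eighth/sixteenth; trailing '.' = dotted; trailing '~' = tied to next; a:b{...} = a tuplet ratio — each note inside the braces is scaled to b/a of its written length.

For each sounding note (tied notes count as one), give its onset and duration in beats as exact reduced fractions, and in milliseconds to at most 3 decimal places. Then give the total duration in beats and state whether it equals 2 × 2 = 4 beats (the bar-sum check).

1) 0.0ms=0b +384.615ms=2/3b
2) 384.615ms=2/3b +769.231ms=4/3b
3) 1153.846ms=2b +164.835ms=2/7b
4) 1318.681ms=16/7b +164.835ms=2/7b
5) 1483.516ms=18/7b +164.835ms=2/7b
6) 1648.352ms=20/7b +164.835ms=2/7b
7) 1813.187ms=22/7b +164.835ms=2/7b
8) 1978.022ms=24/7b +164.835ms=2/7b
9) 2142.857ms=26/7b +164.835ms=2/7b
Σ=4b of 4 (104bpm 2/4) — PASS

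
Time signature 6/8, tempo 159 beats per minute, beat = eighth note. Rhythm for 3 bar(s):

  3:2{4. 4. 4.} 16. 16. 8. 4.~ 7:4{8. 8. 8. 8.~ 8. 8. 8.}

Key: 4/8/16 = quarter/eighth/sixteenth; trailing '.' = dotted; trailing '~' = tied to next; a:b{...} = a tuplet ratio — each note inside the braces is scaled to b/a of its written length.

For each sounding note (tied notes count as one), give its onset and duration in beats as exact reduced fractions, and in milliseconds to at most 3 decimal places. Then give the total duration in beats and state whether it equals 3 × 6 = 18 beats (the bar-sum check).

1) 0.0ms=0b +754.717ms=2b
2) 754.717ms=2b +754.717ms=2b
3) 1509.434ms=4b +754.717ms=2b
4) 2264.151ms=6b +283.019ms=3/4b
5) 2547.17ms=27/4b +283.019ms=3/4b
6) 2830.189ms=15/2b +566.038ms=3/2b
7) 3396.226ms=9b +1455.526ms=27/7b
8) 4851.752ms=90/7b +323.45ms=6/7b
9) 5175.202ms=96/7b +323.45ms=6/7b
10) 5498.652ms=102/7b +646.9ms=12/7b
11) 6145.553ms=114/7b +323.45ms=6/7b
12) 6469.003ms=120/7b +323.45ms=6/7b
Σ=18b of 18 (159bpm 6/8) — PASS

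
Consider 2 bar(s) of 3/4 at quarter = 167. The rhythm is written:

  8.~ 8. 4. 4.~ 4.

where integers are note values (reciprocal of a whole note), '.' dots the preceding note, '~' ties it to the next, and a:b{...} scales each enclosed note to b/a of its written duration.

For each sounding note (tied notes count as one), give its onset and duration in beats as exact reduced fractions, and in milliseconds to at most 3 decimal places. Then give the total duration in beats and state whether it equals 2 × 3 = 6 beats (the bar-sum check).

1) 0.0ms=0b +538.922ms=3/2b
2) 538.922ms=3/2b +538.922ms=3/2b
3) 1077.844ms=3b +1077.844ms=3b
Σ=6b of 6 (167bpm 3/4) — PASS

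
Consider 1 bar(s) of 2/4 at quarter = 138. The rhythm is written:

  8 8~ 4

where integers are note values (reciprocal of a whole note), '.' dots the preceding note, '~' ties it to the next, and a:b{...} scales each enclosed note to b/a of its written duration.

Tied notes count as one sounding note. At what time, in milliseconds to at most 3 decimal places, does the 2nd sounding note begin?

note 2 onset = 1/2b = 217.391ms

1. 0.0ms @ 0 + 217.391ms (1/2)
2. 217.391ms @ 1/2 + 652.174ms (3/2)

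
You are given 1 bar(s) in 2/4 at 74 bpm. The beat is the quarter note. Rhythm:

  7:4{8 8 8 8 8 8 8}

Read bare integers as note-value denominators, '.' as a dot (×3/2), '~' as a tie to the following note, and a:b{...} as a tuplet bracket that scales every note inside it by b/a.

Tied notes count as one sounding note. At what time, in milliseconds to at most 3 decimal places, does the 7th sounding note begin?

1. 0.0ms @ 0 + 231.66ms (2/7)
2. 231.66ms @ 2/7 + 231.66ms (2/7)
3. 463.32ms @ 4/7 + 231.66ms (2/7)
4. 694.981ms @ 6/7 + 231.66ms (2/7)
5. 926.641ms @ 8/7 + 231.66ms (2/7)
6. 1158.301ms @ 10/7 + 231.66ms (2/7)
7. 1389.961ms @ 12/7 + 231.66ms (2/7)

note 7 onset = 12/7b = 1389.961ms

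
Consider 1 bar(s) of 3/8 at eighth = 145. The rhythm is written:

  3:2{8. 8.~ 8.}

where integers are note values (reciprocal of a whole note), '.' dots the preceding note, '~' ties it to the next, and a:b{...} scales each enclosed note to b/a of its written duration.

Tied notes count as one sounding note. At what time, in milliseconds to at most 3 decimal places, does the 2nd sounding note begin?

note 2 onset = 1b = 413.793ms

1. 0.0ms @ 0 + 413.793ms (1)
2. 413.793ms @ 1 + 827.586ms (2)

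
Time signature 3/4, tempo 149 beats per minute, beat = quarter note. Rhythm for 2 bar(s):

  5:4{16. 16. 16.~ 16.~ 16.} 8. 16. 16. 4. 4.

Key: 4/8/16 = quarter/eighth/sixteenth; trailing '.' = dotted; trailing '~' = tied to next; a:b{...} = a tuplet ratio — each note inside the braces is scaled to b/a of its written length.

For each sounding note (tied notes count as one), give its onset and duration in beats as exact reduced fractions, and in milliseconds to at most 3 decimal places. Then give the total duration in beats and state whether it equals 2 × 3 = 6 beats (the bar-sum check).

1) 0.0ms=0b +120.805ms=3/10b
2) 120.805ms=3/10b +120.805ms=3/10b
3) 241.611ms=3/5b +362.416ms=9/10b
4) 604.027ms=3/2b +302.013ms=3/4b
5) 906.04ms=9/4b +151.007ms=3/8b
6) 1057.047ms=21/8b +151.007ms=3/8b
7) 1208.054ms=3b +604.027ms=3/2b
8) 1812.081ms=9/2b +604.027ms=3/2b
Σ=6b of 6 (149bpm 3/4) — PASS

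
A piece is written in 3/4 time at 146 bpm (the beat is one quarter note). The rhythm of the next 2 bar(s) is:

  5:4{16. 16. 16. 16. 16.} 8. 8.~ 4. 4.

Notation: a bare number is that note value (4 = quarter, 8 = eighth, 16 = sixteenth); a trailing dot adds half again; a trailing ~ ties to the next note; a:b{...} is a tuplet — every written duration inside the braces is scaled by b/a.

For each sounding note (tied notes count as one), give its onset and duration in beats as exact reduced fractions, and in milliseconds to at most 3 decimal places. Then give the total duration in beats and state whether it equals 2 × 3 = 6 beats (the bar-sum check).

1) 0.0ms=0b +123.288ms=3/10b
2) 123.288ms=3/10b +123.288ms=3/10b
3) 246.575ms=3/5b +123.288ms=3/10b
4) 369.863ms=9/10b +123.288ms=3/10b
5) 493.151ms=6/5b +123.288ms=3/10b
6) 616.438ms=3/2b +308.219ms=3/4b
7) 924.658ms=9/4b +924.658ms=9/4b
8) 1849.315ms=9/2b +616.438ms=3/2b
Σ=6b of 6 (146bpm 3/4) — PASS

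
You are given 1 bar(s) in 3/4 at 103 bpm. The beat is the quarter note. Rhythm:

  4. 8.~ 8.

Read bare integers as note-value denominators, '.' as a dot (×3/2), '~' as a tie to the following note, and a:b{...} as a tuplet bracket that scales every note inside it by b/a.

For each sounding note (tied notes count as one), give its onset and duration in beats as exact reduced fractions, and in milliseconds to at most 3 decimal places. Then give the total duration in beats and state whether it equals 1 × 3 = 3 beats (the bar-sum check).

1) 0.0ms=0b +873.786ms=3/2b
2) 873.786ms=3/2b +873.786ms=3/2b
Σ=3b of 3 (103bpm 3/4) — PASS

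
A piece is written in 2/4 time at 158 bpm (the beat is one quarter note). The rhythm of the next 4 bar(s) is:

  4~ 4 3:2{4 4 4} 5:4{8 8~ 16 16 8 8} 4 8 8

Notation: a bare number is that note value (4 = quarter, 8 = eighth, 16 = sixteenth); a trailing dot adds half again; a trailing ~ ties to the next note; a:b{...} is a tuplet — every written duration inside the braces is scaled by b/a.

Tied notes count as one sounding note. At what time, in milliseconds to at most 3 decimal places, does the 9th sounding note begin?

1. 0.0ms @ 0 + 759.494ms (2)
2. 759.494ms @ 2 + 253.165ms (2/3)
3. 1012.658ms @ 8/3 + 253.165ms (2/3)
4. 1265.823ms @ 10/3 + 253.165ms (2/3)
5. 1518.987ms @ 4 + 151.899ms (2/5)
6. 1670.886ms @ 22/5 + 227.848ms (3/5)
7. 1898.734ms @ 5 + 75.949ms (1/5)
8. 1974.684ms @ 26/5 + 151.899ms (2/5)
9. 2126.582ms @ 28/5 + 151.899ms (2/5)
10. 2278.481ms @ 6 + 379.747ms (1)
11. 2658.228ms @ 7 + 189.873ms (1/2)
12. 2848.101ms @ 15/2 + 189.873ms (1/2)

note 9 onset = 28/5b = 2126.582ms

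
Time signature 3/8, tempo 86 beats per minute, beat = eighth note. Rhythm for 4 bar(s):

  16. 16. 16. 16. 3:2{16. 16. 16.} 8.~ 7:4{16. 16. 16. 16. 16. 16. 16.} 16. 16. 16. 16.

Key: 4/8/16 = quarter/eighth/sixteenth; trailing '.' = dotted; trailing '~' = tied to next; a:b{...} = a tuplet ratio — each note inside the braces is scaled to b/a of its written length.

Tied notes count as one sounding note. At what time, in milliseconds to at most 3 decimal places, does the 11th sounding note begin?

note 11 onset = 51/7b = 5083.056ms

1. 0.0ms @ 0 + 523.256ms (3/4)
2. 523.256ms @ 3/4 + 523.256ms (3/4)
3. 1046.512ms @ 3/2 + 523.256ms (3/4)
4. 1569.767ms @ 9/4 + 523.256ms (3/4)
5. 2093.023ms @ 3 + 348.837ms (1/2)
6. 2441.86ms @ 7/2 + 348.837ms (1/2)
7. 2790.698ms @ 4 + 348.837ms (1/2)
8. 3139.535ms @ 9/2 + 1345.515ms (27/14)
9. 4485.05ms @ 45/7 + 299.003ms (3/7)
10. 4784.053ms @ 48/7 + 299.003ms (3/7)
11. 5083.056ms @ 51/7 + 299.003ms (3/7)
12. 5382.06ms @ 54/7 + 299.003ms (3/7)
13. 5681.063ms @ 57/7 + 299.003ms (3/7)
14. 5980.066ms @ 60/7 + 299.003ms (3/7)
15. 6279.07ms @ 9 + 523.256ms (3/4)
16. 6802.326ms @ 39/4 + 523.256ms (3/4)
17. 7325.581ms @ 21/2 + 523.256ms (3/4)
18. 7848.837ms @ 45/4 + 523.256ms (3/4)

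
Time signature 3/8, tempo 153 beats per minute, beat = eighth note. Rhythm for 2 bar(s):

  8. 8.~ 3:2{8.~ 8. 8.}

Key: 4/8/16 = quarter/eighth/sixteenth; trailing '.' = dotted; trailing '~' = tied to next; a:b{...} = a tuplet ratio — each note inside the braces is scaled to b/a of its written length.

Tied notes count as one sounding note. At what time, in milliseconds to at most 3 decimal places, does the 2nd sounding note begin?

1. 0.0ms @ 0 + 588.235ms (3/2)
2. 588.235ms @ 3/2 + 1372.549ms (7/2)
3. 1960.784ms @ 5 + 392.157ms (1)

note 2 onset = 3/2b = 588.235ms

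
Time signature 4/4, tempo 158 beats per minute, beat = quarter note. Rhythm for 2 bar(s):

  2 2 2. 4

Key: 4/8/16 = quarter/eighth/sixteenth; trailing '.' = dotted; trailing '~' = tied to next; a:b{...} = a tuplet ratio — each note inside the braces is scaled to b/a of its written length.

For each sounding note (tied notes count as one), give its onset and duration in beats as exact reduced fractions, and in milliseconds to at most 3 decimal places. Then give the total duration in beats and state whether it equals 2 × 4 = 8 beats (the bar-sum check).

1) 0.0ms=0b +759.494ms=2b
2) 759.494ms=2b +759.494ms=2b
3) 1518.987ms=4b +1139.241ms=3b
4) 2658.228ms=7b +379.747ms=1b
Σ=8b of 8 (158bpm 4/4) — PASS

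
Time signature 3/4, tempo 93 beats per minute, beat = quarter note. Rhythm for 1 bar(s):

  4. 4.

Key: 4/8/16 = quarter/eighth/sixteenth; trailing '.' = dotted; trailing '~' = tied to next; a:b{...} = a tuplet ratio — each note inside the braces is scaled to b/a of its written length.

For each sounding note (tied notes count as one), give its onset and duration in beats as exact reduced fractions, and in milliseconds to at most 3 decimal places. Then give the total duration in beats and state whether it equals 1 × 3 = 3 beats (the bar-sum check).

1) 0.0ms=0b +967.742ms=3/2b
2) 967.742ms=3/2b +967.742ms=3/2b
Σ=3b of 3 (93bpm 3/4) — PASS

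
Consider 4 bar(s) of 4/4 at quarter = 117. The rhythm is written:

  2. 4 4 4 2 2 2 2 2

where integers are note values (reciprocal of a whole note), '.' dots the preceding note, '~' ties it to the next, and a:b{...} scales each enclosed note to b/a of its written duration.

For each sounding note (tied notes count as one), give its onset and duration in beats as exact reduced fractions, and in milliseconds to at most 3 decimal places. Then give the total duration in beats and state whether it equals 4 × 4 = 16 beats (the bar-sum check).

1) 0.0ms=0b +1538.462ms=3b
2) 1538.462ms=3b +512.821ms=1b
3) 2051.282ms=4b +512.821ms=1b
4) 2564.103ms=5b +512.821ms=1b
5) 3076.923ms=6b +1025.641ms=2b
6) 4102.564ms=8b +1025.641ms=2b
7) 5128.205ms=10b +1025.641ms=2b
8) 6153.846ms=12b +1025.641ms=2b
9) 7179.487ms=14b +1025.641ms=2b
Σ=16b of 16 (117bpm 4/4) — PASS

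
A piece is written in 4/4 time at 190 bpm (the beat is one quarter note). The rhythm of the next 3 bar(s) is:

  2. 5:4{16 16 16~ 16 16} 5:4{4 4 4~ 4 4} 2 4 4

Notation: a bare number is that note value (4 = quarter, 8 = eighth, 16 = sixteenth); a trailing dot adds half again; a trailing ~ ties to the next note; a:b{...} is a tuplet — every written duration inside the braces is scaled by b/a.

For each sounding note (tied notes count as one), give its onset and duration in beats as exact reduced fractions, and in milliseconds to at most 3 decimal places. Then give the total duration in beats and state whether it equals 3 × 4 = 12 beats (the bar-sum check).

1) 0.0ms=0b +947.368ms=3b
2) 947.368ms=3b +63.158ms=1/5b
3) 1010.526ms=16/5b +63.158ms=1/5b
4) 1073.684ms=17/5b +126.316ms=2/5b
5) 1200.0ms=19/5b +63.158ms=1/5b
6) 1263.158ms=4b +252.632ms=4/5b
7) 1515.789ms=24/5b +252.632ms=4/5b
8) 1768.421ms=28/5b +505.263ms=8/5b
9) 2273.684ms=36/5b +252.632ms=4/5b
10) 2526.316ms=8b +631.579ms=2b
11) 3157.895ms=10b +315.789ms=1b
12) 3473.684ms=11b +315.789ms=1b
Σ=12b of 12 (190bpm 4/4) — PASS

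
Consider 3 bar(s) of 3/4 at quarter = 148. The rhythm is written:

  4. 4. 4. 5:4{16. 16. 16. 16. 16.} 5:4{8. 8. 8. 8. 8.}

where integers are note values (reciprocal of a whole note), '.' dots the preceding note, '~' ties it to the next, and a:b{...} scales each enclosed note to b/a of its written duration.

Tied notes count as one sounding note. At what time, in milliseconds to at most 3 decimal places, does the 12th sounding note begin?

note 12 onset = 39/5b = 3162.162ms

1. 0.0ms @ 0 + 608.108ms (3/2)
2. 608.108ms @ 3/2 + 608.108ms (3/2)
3. 1216.216ms @ 3 + 608.108ms (3/2)
4. 1824.324ms @ 9/2 + 121.622ms (3/10)
5. 1945.946ms @ 24/5 + 121.622ms (3/10)
6. 2067.568ms @ 51/10 + 121.622ms (3/10)
7. 2189.189ms @ 27/5 + 121.622ms (3/10)
8. 2310.811ms @ 57/10 + 121.622ms (3/10)
9. 2432.432ms @ 6 + 243.243ms (3/5)
10. 2675.676ms @ 33/5 + 243.243ms (3/5)
11. 2918.919ms @ 36/5 + 243.243ms (3/5)
12. 3162.162ms @ 39/5 + 243.243ms (3/5)
13. 3405.405ms @ 42/5 + 243.243ms (3/5)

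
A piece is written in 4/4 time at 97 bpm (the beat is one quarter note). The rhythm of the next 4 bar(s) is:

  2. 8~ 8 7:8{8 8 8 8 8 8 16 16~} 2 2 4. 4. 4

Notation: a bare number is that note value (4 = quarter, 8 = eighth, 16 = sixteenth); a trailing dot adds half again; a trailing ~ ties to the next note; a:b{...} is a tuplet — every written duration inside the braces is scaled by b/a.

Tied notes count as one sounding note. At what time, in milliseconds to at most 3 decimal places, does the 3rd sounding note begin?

1. 0.0ms @ 0 + 1855.67ms (3)
2. 1855.67ms @ 3 + 618.557ms (1)
3. 2474.227ms @ 4 + 353.461ms (4/7)
4. 2827.688ms @ 32/7 + 353.461ms (4/7)
5. 3181.149ms @ 36/7 + 353.461ms (4/7)
6. 3534.61ms @ 40/7 + 353.461ms (4/7)
7. 3888.071ms @ 44/7 + 353.461ms (4/7)
8. 4241.532ms @ 48/7 + 353.461ms (4/7)
9. 4594.993ms @ 52/7 + 176.73ms (2/7)
10. 4771.723ms @ 54/7 + 1413.844ms (16/7)
11. 6185.567ms @ 10 + 1237.113ms (2)
12. 7422.68ms @ 12 + 927.835ms (3/2)
13. 8350.515ms @ 27/2 + 927.835ms (3/2)
14. 9278.351ms @ 15 + 618.557ms (1)

note 3 onset = 4b = 2474.227ms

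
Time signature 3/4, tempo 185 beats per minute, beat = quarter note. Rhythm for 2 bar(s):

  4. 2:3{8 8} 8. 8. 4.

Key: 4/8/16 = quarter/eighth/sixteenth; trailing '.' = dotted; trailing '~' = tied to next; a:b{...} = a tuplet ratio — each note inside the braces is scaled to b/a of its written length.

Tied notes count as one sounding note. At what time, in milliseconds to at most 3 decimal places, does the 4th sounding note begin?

1. 0.0ms @ 0 + 486.486ms (3/2)
2. 486.486ms @ 3/2 + 243.243ms (3/4)
3. 729.73ms @ 9/4 + 243.243ms (3/4)
4. 972.973ms @ 3 + 243.243ms (3/4)
5. 1216.216ms @ 15/4 + 243.243ms (3/4)
6. 1459.459ms @ 9/2 + 486.486ms (3/2)

note 4 onset = 3b = 972.973ms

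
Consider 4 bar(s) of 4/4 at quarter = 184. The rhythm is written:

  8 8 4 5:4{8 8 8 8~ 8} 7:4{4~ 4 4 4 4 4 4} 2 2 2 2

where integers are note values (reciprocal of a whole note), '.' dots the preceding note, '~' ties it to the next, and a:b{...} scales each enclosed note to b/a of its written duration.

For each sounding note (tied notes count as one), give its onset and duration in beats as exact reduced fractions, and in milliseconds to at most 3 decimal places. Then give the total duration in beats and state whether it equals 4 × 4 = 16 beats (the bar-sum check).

1) 0.0ms=0b +163.043ms=1/2b
2) 163.043ms=1/2b +163.043ms=1/2b
3) 326.087ms=1b +326.087ms=1b
4) 652.174ms=2b +130.435ms=2/5b
5) 782.609ms=12/5b +130.435ms=2/5b
6) 913.043ms=14/5b +130.435ms=2/5b
7) 1043.478ms=16/5b +260.87ms=4/5b
8) 1304.348ms=4b +372.671ms=8/7b
9) 1677.019ms=36/7b +186.335ms=4/7b
10) 1863.354ms=40/7b +186.335ms=4/7b
11) 2049.689ms=44/7b +186.335ms=4/7b
12) 2236.025ms=48/7b +186.335ms=4/7b
13) 2422.36ms=52/7b +186.335ms=4/7b
14) 2608.696ms=8b +652.174ms=2b
15) 3260.87ms=10b +652.174ms=2b
16) 3913.043ms=12b +652.174ms=2b
17) 4565.217ms=14b +652.174ms=2b
Σ=16b of 16 (184bpm 4/4) — PASS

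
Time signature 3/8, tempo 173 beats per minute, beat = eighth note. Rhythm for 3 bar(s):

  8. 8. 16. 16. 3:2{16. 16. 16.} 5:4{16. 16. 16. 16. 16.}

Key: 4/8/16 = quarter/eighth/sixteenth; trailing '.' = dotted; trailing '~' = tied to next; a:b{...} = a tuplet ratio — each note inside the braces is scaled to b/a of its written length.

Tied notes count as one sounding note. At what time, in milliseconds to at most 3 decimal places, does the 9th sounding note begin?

1. 0.0ms @ 0 + 520.231ms (3/2)
2. 520.231ms @ 3/2 + 520.231ms (3/2)
3. 1040.462ms @ 3 + 260.116ms (3/4)
4. 1300.578ms @ 15/4 + 260.116ms (3/4)
5. 1560.694ms @ 9/2 + 173.41ms (1/2)
6. 1734.104ms @ 5 + 173.41ms (1/2)
7. 1907.514ms @ 11/2 + 173.41ms (1/2)
8. 2080.925ms @ 6 + 208.092ms (3/5)
9. 2289.017ms @ 33/5 + 208.092ms (3/5)
10. 2497.11ms @ 36/5 + 208.092ms (3/5)
11. 2705.202ms @ 39/5 + 208.092ms (3/5)
12. 2913.295ms @ 42/5 + 208.092ms (3/5)

note 9 onset = 33/5b = 2289.017ms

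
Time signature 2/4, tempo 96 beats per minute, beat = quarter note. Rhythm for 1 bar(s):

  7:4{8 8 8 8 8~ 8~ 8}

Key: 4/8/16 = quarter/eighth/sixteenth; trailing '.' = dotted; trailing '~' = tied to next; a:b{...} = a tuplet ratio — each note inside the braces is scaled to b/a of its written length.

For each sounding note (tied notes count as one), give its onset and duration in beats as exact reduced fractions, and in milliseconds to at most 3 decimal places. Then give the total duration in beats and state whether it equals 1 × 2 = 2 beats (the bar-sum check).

1) 0.0ms=0b +178.571ms=2/7b
2) 178.571ms=2/7b +178.571ms=2/7b
3) 357.143ms=4/7b +178.571ms=2/7b
4) 535.714ms=6/7b +178.571ms=2/7b
5) 714.286ms=8/7b +535.714ms=6/7b
Σ=2b of 2 (96bpm 2/4) — PASS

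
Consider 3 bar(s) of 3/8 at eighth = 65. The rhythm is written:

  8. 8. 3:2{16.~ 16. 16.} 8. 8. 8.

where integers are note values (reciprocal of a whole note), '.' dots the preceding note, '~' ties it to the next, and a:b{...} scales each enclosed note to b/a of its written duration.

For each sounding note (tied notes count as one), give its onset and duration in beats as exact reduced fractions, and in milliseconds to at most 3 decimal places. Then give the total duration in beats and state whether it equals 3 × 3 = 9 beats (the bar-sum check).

1) 0.0ms=0b +1384.615ms=3/2b
2) 1384.615ms=3/2b +1384.615ms=3/2b
3) 2769.231ms=3b +923.077ms=1b
4) 3692.308ms=4b +461.538ms=1/2b
5) 4153.846ms=9/2b +1384.615ms=3/2b
6) 5538.462ms=6b +1384.615ms=3/2b
7) 6923.077ms=15/2b +1384.615ms=3/2b
Σ=9b of 9 (65bpm 3/8) — PASS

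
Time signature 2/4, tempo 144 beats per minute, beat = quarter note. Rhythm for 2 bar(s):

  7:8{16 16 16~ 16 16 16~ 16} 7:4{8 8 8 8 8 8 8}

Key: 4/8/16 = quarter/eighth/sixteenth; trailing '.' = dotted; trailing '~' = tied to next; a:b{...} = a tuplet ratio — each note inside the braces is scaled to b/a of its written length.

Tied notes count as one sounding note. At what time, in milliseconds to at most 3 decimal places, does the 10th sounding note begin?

note 10 onset = 22/7b = 1309.524ms

1. 0.0ms @ 0 + 119.048ms (2/7)
2. 119.048ms @ 2/7 + 119.048ms (2/7)
3. 238.095ms @ 4/7 + 238.095ms (4/7)
4. 476.19ms @ 8/7 + 119.048ms (2/7)
5. 595.238ms @ 10/7 + 238.095ms (4/7)
6. 833.333ms @ 2 + 119.048ms (2/7)
7. 952.381ms @ 16/7 + 119.048ms (2/7)
8. 1071.429ms @ 18/7 + 119.048ms (2/7)
9. 1190.476ms @ 20/7 + 119.048ms (2/7)
10. 1309.524ms @ 22/7 + 119.048ms (2/7)
11. 1428.571ms @ 24/7 + 119.048ms (2/7)
12. 1547.619ms @ 26/7 + 119.048ms (2/7)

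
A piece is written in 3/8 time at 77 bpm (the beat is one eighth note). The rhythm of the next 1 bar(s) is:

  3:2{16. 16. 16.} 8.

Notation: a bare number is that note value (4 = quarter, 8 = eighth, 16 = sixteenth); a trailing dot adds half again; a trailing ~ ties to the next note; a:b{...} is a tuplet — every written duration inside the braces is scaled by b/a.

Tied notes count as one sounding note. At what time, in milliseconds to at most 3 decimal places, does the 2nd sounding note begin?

1. 0.0ms @ 0 + 389.61ms (1/2)
2. 389.61ms @ 1/2 + 389.61ms (1/2)
3. 779.221ms @ 1 + 389.61ms (1/2)
4. 1168.831ms @ 3/2 + 1168.831ms (3/2)

note 2 onset = 1/2b = 389.61ms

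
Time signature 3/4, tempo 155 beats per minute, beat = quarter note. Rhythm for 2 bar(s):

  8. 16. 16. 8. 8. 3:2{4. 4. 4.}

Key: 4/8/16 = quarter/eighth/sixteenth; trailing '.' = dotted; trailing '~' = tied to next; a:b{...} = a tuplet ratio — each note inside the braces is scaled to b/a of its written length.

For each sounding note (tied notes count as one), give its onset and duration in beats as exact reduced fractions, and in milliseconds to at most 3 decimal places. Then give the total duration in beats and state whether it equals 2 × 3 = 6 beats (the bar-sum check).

1) 0.0ms=0b +290.323ms=3/4b
2) 290.323ms=3/4b +145.161ms=3/8b
3) 435.484ms=9/8b +145.161ms=3/8b
4) 580.645ms=3/2b +290.323ms=3/4b
5) 870.968ms=9/4b +290.323ms=3/4b
6) 1161.29ms=3b +387.097ms=1b
7) 1548.387ms=4b +387.097ms=1b
8) 1935.484ms=5b +387.097ms=1b
Σ=6b of 6 (155bpm 3/4) — PASS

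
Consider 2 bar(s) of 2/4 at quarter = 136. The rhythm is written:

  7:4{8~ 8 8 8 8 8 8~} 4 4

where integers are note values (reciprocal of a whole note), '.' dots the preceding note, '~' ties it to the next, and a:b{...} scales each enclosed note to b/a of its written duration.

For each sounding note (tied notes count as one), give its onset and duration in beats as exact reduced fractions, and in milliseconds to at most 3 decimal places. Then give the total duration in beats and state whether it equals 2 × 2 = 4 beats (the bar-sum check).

1) 0.0ms=0b +252.101ms=4/7b
2) 252.101ms=4/7b +126.05ms=2/7b
3) 378.151ms=6/7b +126.05ms=2/7b
4) 504.202ms=8/7b +126.05ms=2/7b
5) 630.252ms=10/7b +126.05ms=2/7b
6) 756.303ms=12/7b +567.227ms=9/7b
7) 1323.529ms=3b +441.176ms=1b
Σ=4b of 4 (136bpm 2/4) — PASS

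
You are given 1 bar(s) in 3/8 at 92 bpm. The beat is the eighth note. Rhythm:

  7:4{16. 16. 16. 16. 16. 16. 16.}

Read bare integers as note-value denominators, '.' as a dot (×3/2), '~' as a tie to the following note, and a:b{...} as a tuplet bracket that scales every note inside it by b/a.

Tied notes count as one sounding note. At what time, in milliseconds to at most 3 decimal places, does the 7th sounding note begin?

note 7 onset = 18/7b = 1677.019ms

1. 0.0ms @ 0 + 279.503ms (3/7)
2. 279.503ms @ 3/7 + 279.503ms (3/7)
3. 559.006ms @ 6/7 + 279.503ms (3/7)
4. 838.509ms @ 9/7 + 279.503ms (3/7)
5. 1118.012ms @ 12/7 + 279.503ms (3/7)
6. 1397.516ms @ 15/7 + 279.503ms (3/7)
7. 1677.019ms @ 18/7 + 279.503ms (3/7)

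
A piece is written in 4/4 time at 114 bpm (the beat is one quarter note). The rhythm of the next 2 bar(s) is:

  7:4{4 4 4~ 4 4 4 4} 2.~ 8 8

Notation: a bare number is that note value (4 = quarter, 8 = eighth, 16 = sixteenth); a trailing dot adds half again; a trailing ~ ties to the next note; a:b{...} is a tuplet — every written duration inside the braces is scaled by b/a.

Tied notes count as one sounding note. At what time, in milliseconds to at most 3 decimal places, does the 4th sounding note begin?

1. 0.0ms @ 0 + 300.752ms (4/7)
2. 300.752ms @ 4/7 + 300.752ms (4/7)
3. 601.504ms @ 8/7 + 601.504ms (8/7)
4. 1203.008ms @ 16/7 + 300.752ms (4/7)
5. 1503.759ms @ 20/7 + 300.752ms (4/7)
6. 1804.511ms @ 24/7 + 300.752ms (4/7)
7. 2105.263ms @ 4 + 1842.105ms (7/2)
8. 3947.368ms @ 15/2 + 263.158ms (1/2)

note 4 onset = 16/7b = 1203.008ms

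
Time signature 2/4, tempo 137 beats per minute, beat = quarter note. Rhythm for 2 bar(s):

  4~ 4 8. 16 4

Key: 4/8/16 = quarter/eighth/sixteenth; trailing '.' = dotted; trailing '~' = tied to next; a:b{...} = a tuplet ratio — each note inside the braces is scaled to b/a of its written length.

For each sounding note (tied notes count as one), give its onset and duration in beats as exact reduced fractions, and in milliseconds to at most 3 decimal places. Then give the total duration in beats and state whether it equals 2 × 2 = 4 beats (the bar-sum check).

1) 0.0ms=0b +875.912ms=2b
2) 875.912ms=2b +328.467ms=3/4b
3) 1204.38ms=11/4b +109.489ms=1/4b
4) 1313.869ms=3b +437.956ms=1b
Σ=4b of 4 (137bpm 2/4) — PASS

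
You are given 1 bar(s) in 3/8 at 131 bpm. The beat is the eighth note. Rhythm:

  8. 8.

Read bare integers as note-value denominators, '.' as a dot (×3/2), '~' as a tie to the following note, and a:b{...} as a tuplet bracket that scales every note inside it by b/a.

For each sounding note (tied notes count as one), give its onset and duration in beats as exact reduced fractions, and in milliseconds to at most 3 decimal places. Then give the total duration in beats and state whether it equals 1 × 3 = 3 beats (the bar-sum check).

1) 0.0ms=0b +687.023ms=3/2b
2) 687.023ms=3/2b +687.023ms=3/2b
Σ=3b of 3 (131bpm 3/8) — PASS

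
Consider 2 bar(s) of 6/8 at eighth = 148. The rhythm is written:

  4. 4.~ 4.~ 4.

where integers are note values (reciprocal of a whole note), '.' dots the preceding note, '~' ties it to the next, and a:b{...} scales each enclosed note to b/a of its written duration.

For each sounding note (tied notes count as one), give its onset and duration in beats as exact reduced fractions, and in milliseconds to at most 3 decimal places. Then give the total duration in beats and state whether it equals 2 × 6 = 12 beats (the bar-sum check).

1) 0.0ms=0b +1216.216ms=3b
2) 1216.216ms=3b +3648.649ms=9b
Σ=12b of 12 (148bpm 6/8) — PASS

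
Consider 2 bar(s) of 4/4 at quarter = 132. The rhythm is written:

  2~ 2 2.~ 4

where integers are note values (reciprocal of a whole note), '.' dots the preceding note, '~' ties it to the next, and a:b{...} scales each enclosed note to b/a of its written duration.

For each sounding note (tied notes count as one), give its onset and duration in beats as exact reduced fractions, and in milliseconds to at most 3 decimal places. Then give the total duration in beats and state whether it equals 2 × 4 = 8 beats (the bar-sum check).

1) 0.0ms=0b +1818.182ms=4b
2) 1818.182ms=4b +1818.182ms=4b
Σ=8b of 8 (132bpm 4/4) — PASS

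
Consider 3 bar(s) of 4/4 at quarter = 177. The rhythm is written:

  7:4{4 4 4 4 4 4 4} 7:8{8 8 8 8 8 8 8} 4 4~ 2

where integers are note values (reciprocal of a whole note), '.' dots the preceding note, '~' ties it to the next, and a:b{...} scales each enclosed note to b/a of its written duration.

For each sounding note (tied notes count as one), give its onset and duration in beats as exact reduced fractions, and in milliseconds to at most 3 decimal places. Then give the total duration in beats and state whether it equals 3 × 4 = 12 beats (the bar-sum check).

1) 0.0ms=0b +193.705ms=4/7b
2) 193.705ms=4/7b +193.705ms=4/7b
3) 387.409ms=8/7b +193.705ms=4/7b
4) 581.114ms=12/7b +193.705ms=4/7b
5) 774.818ms=16/7b +193.705ms=4/7b
6) 968.523ms=20/7b +193.705ms=4/7b
7) 1162.228ms=24/7b +193.705ms=4/7b
8) 1355.932ms=4b +193.705ms=4/7b
9) 1549.637ms=32/7b +193.705ms=4/7b
10) 1743.341ms=36/7b +193.705ms=4/7b
11) 1937.046ms=40/7b +193.705ms=4/7b
12) 2130.751ms=44/7b +193.705ms=4/7b
13) 2324.455ms=48/7b +193.705ms=4/7b
14) 2518.16ms=52/7b +193.705ms=4/7b
15) 2711.864ms=8b +338.983ms=1b
16) 3050.847ms=9b +1016.949ms=3b
Σ=12b of 12 (177bpm 4/4) — PASS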